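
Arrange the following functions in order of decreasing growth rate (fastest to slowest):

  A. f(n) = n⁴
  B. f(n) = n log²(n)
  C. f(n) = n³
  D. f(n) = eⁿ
D > A > C > B

Comparing growth rates:
D = eⁿ is O(eⁿ)
A = n⁴ is O(n⁴)
C = n³ is O(n³)
B = n log²(n) is O(n log² n)

Therefore, the order from fastest to slowest is: D > A > C > B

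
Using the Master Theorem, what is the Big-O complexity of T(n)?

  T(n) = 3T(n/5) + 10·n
Θ(n)

Master Theorem: a = 3, b = 5, f(n) = 10·n.
Compute the critical exponent d = log₅(3) = 0.683.
Compare f(n) = Θ(n) against n^d:
  k = 1 > d = 0.683, so f(n) = Ω(n^(d+ε)) — Case 3.
  Regularity: a·(n/b)^1/n^1 = a/b^1 = 3/5 < 1 ✓.
  The top-level work dominates: T(n) = Θ(f(n)) = Θ(n).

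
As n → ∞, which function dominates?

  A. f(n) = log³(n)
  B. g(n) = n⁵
B

f(n) = log³(n) is O(log³ n), while g(n) = n⁵ is O(n⁵).
Since O(n⁵) grows faster than O(log³ n), g(n) dominates.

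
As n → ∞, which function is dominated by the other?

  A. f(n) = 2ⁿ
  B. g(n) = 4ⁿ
A

f(n) = 2ⁿ is O(2ⁿ), while g(n) = 4ⁿ is O(4ⁿ).
Since O(2ⁿ) grows slower than O(4ⁿ), f(n) is dominated.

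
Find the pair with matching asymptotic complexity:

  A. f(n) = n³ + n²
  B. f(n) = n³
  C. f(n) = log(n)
A and B

Examining each function:
  A. n³ + n² is O(n³)
  B. n³ is O(n³)
  C. log(n) is O(log n)

Functions A and B both have the same complexity class.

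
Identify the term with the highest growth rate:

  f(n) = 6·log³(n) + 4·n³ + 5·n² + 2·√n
4·n³

Looking at each term:
  - 6·log³(n) is O(log³ n)
  - 4·n³ is O(n³)
  - 5·n² is O(n²)
  - 2·√n is O(√n)

The term 4·n³ (O(n³)) grows fastest and dominates all others.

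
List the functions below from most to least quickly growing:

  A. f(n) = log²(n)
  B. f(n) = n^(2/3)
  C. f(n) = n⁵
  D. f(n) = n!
D > C > B > A

Comparing growth rates:
D = n! is O(n!)
C = n⁵ is O(n⁵)
B = n^(2/3) is O(n^(2/3))
A = log²(n) is O(log² n)

Therefore, the order from fastest to slowest is: D > C > B > A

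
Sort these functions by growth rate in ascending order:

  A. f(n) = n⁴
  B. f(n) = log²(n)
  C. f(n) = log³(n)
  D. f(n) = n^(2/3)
B < C < D < A

Comparing growth rates:
B = log²(n) is O(log² n)
C = log³(n) is O(log³ n)
D = n^(2/3) is O(n^(2/3))
A = n⁴ is O(n⁴)

Therefore, the order from slowest to fastest is: B < C < D < A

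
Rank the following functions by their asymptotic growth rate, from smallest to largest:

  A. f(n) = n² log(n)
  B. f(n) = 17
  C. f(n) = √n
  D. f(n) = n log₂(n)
B < C < D < A

Comparing growth rates:
B = 17 is O(1)
C = √n is O(√n)
D = n log₂(n) is O(n log n)
A = n² log(n) is O(n² log n)

Therefore, the order from slowest to fastest is: B < C < D < A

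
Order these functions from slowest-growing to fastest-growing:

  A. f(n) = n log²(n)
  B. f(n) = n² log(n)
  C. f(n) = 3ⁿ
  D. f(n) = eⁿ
A < B < D < C

Comparing growth rates:
A = n log²(n) is O(n log² n)
B = n² log(n) is O(n² log n)
D = eⁿ is O(eⁿ)
C = 3ⁿ is O(3ⁿ)

Therefore, the order from slowest to fastest is: A < B < D < C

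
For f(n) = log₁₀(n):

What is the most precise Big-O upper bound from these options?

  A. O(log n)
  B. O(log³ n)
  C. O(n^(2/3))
A

f(n) = log₁₀(n) is O(log n).
All listed options are valid Big-O bounds (upper bounds),
but O(log n) is the tightest (smallest valid bound).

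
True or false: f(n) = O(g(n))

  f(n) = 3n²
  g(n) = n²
True

f(n) = 3n² and g(n) = n² are both O(n²).
Big-O permits equal growth rates (f ≤ c·g for some c), so f(n) = O(g(n)) is true.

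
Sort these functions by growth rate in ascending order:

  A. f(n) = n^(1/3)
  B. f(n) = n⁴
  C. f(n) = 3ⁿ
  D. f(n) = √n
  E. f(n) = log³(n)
E < A < D < B < C

Comparing growth rates:
E = log³(n) is O(log³ n)
A = n^(1/3) is O(n^(1/3))
D = √n is O(√n)
B = n⁴ is O(n⁴)
C = 3ⁿ is O(3ⁿ)

Therefore, the order from slowest to fastest is: E < A < D < B < C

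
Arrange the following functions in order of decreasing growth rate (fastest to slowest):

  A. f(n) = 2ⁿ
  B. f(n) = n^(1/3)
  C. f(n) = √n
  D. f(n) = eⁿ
D > A > C > B

Comparing growth rates:
D = eⁿ is O(eⁿ)
A = 2ⁿ is O(2ⁿ)
C = √n is O(√n)
B = n^(1/3) is O(n^(1/3))

Therefore, the order from fastest to slowest is: D > A > C > B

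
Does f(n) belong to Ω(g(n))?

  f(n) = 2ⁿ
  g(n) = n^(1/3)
True

f(n) = 2ⁿ is O(2ⁿ), and g(n) = n^(1/3) is O(n^(1/3)).
Since O(2ⁿ) grows at least as fast as O(n^(1/3)), f(n) = Ω(g(n)) is true.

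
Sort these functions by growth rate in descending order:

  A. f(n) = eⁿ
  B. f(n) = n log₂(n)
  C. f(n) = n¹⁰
A > C > B

Comparing growth rates:
A = eⁿ is O(eⁿ)
C = n¹⁰ is O(n¹⁰)
B = n log₂(n) is O(n log n)

Therefore, the order from fastest to slowest is: A > C > B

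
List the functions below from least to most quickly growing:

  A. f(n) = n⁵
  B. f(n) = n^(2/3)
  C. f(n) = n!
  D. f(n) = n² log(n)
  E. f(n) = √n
E < B < D < A < C

Comparing growth rates:
E = √n is O(√n)
B = n^(2/3) is O(n^(2/3))
D = n² log(n) is O(n² log n)
A = n⁵ is O(n⁵)
C = n! is O(n!)

Therefore, the order from slowest to fastest is: E < B < D < A < C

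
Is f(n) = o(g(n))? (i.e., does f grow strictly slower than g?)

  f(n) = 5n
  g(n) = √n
False

f(n) = 5n is O(n), and g(n) = √n is O(√n).
Since O(n) grows faster than or equal to O(√n), f(n) = o(g(n)) is false.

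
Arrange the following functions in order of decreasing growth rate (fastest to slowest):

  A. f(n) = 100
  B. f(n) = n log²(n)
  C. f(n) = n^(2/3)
B > C > A

Comparing growth rates:
B = n log²(n) is O(n log² n)
C = n^(2/3) is O(n^(2/3))
A = 100 is O(1)

Therefore, the order from fastest to slowest is: B > C > A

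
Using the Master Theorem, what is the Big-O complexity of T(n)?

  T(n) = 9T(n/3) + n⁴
Θ(n⁴)

Master Theorem: a = 9, b = 3, f(n) = n⁴.
Compute the critical exponent d = log₃(9) = 2.
Compare f(n) = Θ(n⁴) against n^d:
  k = 4 > d = 2, so f(n) = Ω(n^(d+ε)) — Case 3.
  Regularity: a·(n/b)^4/n^4 = a/b^4 = 9/81 < 1 ✓.
  The top-level work dominates: T(n) = Θ(f(n)) = Θ(n⁴).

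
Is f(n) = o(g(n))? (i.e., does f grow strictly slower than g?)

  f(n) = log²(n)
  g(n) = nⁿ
True

f(n) = log²(n) is O(log² n), and g(n) = nⁿ is O(nⁿ).
Since O(log² n) grows strictly slower than O(nⁿ), f(n) = o(g(n)) is true.
This means lim(n→∞) f(n)/g(n) = 0.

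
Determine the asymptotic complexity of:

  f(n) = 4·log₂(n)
O(log n)

The dominant term in 4·log₂(n) is 4·log₂(n), which is Θ(log n).
Constants are absorbed, so the tightest bound is O(log n).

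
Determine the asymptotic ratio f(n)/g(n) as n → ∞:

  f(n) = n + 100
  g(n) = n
1

Since n + 100 and n have the same growth rate (O(n)),
the ratio converges to a constant: 1.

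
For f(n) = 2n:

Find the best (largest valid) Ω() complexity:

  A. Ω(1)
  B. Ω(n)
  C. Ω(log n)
B

f(n) = 2n is Ω(n).
All listed options are valid Big-Ω bounds (lower bounds),
but Ω(n) is the tightest (largest valid bound).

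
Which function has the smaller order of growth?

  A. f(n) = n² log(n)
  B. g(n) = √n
B

f(n) = n² log(n) is O(n² log n), while g(n) = √n is O(√n).
Since O(√n) grows slower than O(n² log n), g(n) is dominated.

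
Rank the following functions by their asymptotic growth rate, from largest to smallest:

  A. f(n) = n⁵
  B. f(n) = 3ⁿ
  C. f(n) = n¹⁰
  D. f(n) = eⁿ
B > D > C > A

Comparing growth rates:
B = 3ⁿ is O(3ⁿ)
D = eⁿ is O(eⁿ)
C = n¹⁰ is O(n¹⁰)
A = n⁵ is O(n⁵)

Therefore, the order from fastest to slowest is: B > D > C > A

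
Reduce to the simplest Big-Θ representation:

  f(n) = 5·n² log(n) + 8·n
Θ(n² log n)

Order the terms by growth rate: 8·n ≺ 5·n² log(n).
The fastest-growing term 5·n² log(n) dominates as n → ∞; dropping its constant factor gives Θ(n² log n).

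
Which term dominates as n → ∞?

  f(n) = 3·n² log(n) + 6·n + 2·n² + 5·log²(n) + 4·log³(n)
3·n² log(n)

Looking at each term:
  - 3·n² log(n) is O(n² log n)
  - 6·n is O(n)
  - 2·n² is O(n²)
  - 5·log²(n) is O(log² n)
  - 4·log³(n) is O(log³ n)

The term 3·n² log(n) (O(n² log n)) grows fastest and dominates all others.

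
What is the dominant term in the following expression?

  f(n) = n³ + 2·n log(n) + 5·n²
n³

Looking at each term:
  - n³ is O(n³)
  - 2·n log(n) is O(n log n)
  - 5·n² is O(n²)

The term n³ (O(n³)) grows fastest and dominates all others.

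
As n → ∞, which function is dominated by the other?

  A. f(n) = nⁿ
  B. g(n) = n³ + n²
B

f(n) = nⁿ is O(nⁿ), while g(n) = n³ + n² is O(n³).
Since O(n³) grows slower than O(nⁿ), g(n) is dominated.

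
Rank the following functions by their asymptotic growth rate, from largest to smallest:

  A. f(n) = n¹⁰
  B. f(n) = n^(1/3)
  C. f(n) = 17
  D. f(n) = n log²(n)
A > D > B > C

Comparing growth rates:
A = n¹⁰ is O(n¹⁰)
D = n log²(n) is O(n log² n)
B = n^(1/3) is O(n^(1/3))
C = 17 is O(1)

Therefore, the order from fastest to slowest is: A > D > B > C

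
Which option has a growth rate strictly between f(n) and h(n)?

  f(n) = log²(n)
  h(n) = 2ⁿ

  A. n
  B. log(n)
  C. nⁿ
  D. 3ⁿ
A

We need g(n) with log²(n) = o(g(n)) and g(n) = o(2ⁿ), i.e. O(log² n) ≺ g ≺ O(2ⁿ).
Check each option:
  A. n — O(n) is strictly between O(log² n) and O(2ⁿ) ✓
  B. log(n) — O(log n) does not grow strictly faster than f(n)
  C. nⁿ — O(nⁿ) does not grow strictly slower than h(n)
  D. 3ⁿ — O(3ⁿ) does not grow strictly slower than h(n)

Only option A (n) lies strictly between.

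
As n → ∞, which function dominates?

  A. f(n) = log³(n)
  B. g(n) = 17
A

f(n) = log³(n) is O(log³ n), while g(n) = 17 is O(1).
Since O(log³ n) grows faster than O(1), f(n) dominates.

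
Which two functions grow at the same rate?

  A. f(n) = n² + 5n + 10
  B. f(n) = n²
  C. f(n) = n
A and B

Examining each function:
  A. n² + 5n + 10 is O(n²)
  B. n² is O(n²)
  C. n is O(n)

Functions A and B both have the same complexity class.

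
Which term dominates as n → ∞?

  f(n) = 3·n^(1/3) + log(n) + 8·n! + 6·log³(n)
8·n!

Looking at each term:
  - 3·n^(1/3) is O(n^(1/3))
  - log(n) is O(log n)
  - 8·n! is O(n!)
  - 6·log³(n) is O(log³ n)

The term 8·n! (O(n!)) grows fastest and dominates all others.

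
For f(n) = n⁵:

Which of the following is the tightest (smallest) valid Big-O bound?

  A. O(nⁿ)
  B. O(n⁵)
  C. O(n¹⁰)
B

f(n) = n⁵ is O(n⁵).
All listed options are valid Big-O bounds (upper bounds),
but O(n⁵) is the tightest (smallest valid bound).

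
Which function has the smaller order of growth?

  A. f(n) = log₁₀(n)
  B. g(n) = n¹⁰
A

f(n) = log₁₀(n) is O(log n), while g(n) = n¹⁰ is O(n¹⁰).
Since O(log n) grows slower than O(n¹⁰), f(n) is dominated.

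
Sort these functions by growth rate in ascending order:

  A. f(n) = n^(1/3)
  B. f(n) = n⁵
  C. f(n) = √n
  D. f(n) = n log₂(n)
A < C < D < B

Comparing growth rates:
A = n^(1/3) is O(n^(1/3))
C = √n is O(√n)
D = n log₂(n) is O(n log n)
B = n⁵ is O(n⁵)

Therefore, the order from slowest to fastest is: A < C < D < B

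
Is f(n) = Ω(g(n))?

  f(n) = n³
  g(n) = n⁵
False

f(n) = n³ is O(n³), and g(n) = n⁵ is O(n⁵).
Since O(n³) grows slower than O(n⁵), f(n) = Ω(g(n)) is false.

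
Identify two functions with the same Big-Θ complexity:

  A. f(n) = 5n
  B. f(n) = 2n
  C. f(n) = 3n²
A and B

Examining each function:
  A. 5n is O(n)
  B. 2n is O(n)
  C. 3n² is O(n²)

Functions A and B both have the same complexity class.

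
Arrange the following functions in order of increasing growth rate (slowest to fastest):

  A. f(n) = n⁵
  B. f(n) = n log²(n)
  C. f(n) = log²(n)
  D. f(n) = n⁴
C < B < D < A

Comparing growth rates:
C = log²(n) is O(log² n)
B = n log²(n) is O(n log² n)
D = n⁴ is O(n⁴)
A = n⁵ is O(n⁵)

Therefore, the order from slowest to fastest is: C < B < D < A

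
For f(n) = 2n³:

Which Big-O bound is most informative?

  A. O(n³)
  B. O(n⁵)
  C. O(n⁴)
A

f(n) = 2n³ is O(n³).
All listed options are valid Big-O bounds (upper bounds),
but O(n³) is the tightest (smallest valid bound).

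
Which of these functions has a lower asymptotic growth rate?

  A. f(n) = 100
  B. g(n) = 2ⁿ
A

f(n) = 100 is O(1), while g(n) = 2ⁿ is O(2ⁿ).
Since O(1) grows slower than O(2ⁿ), f(n) is dominated.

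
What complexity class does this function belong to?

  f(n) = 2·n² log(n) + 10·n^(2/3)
O(n² log n)

The dominant term in 2·n² log(n) + 10·n^(2/3) is 2·n² log(n), which is Θ(n² log n).
Lower-order terms (10·n^(2/3)) are asymptotically negligible.
Constants are absorbed, so the tightest bound is O(n² log n).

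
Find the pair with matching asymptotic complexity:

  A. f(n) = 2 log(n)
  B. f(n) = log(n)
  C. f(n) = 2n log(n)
A and B

Examining each function:
  A. 2 log(n) is O(log n)
  B. log(n) is O(log n)
  C. 2n log(n) is O(n log n)

Functions A and B both have the same complexity class.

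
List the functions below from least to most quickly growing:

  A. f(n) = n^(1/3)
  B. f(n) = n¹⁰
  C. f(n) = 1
C < A < B

Comparing growth rates:
C = 1 is O(1)
A = n^(1/3) is O(n^(1/3))
B = n¹⁰ is O(n¹⁰)

Therefore, the order from slowest to fastest is: C < A < B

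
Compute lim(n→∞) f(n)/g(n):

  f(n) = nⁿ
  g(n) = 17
∞

Since nⁿ (O(nⁿ)) grows faster than 17 (O(1)),
the ratio f(n)/g(n) → ∞ as n → ∞.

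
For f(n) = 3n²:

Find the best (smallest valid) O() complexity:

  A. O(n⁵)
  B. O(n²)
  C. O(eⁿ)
B

f(n) = 3n² is O(n²).
All listed options are valid Big-O bounds (upper bounds),
but O(n²) is the tightest (smallest valid bound).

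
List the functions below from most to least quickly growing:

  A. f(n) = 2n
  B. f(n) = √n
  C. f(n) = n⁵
C > A > B

Comparing growth rates:
C = n⁵ is O(n⁵)
A = 2n is O(n)
B = √n is O(√n)

Therefore, the order from fastest to slowest is: C > A > B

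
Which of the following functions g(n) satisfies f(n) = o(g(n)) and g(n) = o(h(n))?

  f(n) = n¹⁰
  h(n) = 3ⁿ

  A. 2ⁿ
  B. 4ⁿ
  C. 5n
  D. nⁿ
A

We need g(n) with n¹⁰ = o(g(n)) and g(n) = o(3ⁿ), i.e. O(n¹⁰) ≺ g ≺ O(3ⁿ).
Check each option:
  A. 2ⁿ — O(2ⁿ) is strictly between O(n¹⁰) and O(3ⁿ) ✓
  B. 4ⁿ — O(4ⁿ) does not grow strictly slower than h(n)
  C. 5n — O(n) does not grow strictly faster than f(n)
  D. nⁿ — O(nⁿ) does not grow strictly slower than h(n)

Only option A (2ⁿ) lies strictly between.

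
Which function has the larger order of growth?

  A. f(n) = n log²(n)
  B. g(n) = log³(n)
A

f(n) = n log²(n) is O(n log² n), while g(n) = log³(n) is O(log³ n).
Since O(n log² n) grows faster than O(log³ n), f(n) dominates.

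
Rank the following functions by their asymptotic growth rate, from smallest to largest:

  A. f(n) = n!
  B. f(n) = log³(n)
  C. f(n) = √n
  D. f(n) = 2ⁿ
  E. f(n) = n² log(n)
B < C < E < D < A

Comparing growth rates:
B = log³(n) is O(log³ n)
C = √n is O(√n)
E = n² log(n) is O(n² log n)
D = 2ⁿ is O(2ⁿ)
A = n! is O(n!)

Therefore, the order from slowest to fastest is: B < C < E < D < A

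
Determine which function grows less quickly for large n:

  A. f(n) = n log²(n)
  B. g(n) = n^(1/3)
B

f(n) = n log²(n) is O(n log² n), while g(n) = n^(1/3) is O(n^(1/3)).
Since O(n^(1/3)) grows slower than O(n log² n), g(n) is dominated.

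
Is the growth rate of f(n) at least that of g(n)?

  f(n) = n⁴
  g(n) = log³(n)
True

f(n) = n⁴ is O(n⁴), and g(n) = log³(n) is O(log³ n).
Since O(n⁴) grows at least as fast as O(log³ n), f(n) = Ω(g(n)) is true.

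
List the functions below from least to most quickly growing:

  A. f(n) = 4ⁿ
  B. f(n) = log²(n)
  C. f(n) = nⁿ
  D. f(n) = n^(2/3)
B < D < A < C

Comparing growth rates:
B = log²(n) is O(log² n)
D = n^(2/3) is O(n^(2/3))
A = 4ⁿ is O(4ⁿ)
C = nⁿ is O(nⁿ)

Therefore, the order from slowest to fastest is: B < D < A < C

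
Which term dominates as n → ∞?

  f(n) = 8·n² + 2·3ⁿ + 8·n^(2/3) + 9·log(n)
2·3ⁿ

Looking at each term:
  - 8·n² is O(n²)
  - 2·3ⁿ is O(3ⁿ)
  - 8·n^(2/3) is O(n^(2/3))
  - 9·log(n) is O(log n)

The term 2·3ⁿ (O(3ⁿ)) grows fastest and dominates all others.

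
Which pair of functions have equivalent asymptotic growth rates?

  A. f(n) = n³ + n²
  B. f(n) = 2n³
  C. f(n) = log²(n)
A and B

Examining each function:
  A. n³ + n² is O(n³)
  B. 2n³ is O(n³)
  C. log²(n) is O(log² n)

Functions A and B both have the same complexity class.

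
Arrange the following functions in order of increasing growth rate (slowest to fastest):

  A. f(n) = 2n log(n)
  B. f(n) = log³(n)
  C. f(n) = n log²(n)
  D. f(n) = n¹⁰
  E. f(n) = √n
B < E < A < C < D

Comparing growth rates:
B = log³(n) is O(log³ n)
E = √n is O(√n)
A = 2n log(n) is O(n log n)
C = n log²(n) is O(n log² n)
D = n¹⁰ is O(n¹⁰)

Therefore, the order from slowest to fastest is: B < E < A < C < D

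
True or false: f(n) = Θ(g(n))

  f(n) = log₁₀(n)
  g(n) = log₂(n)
True

f(n) = log₁₀(n) and g(n) = log₂(n) are both O(log n).
Since they have the same asymptotic growth rate, f(n) = Θ(g(n)) is true.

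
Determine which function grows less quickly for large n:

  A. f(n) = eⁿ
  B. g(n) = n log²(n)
B

f(n) = eⁿ is O(eⁿ), while g(n) = n log²(n) is O(n log² n).
Since O(n log² n) grows slower than O(eⁿ), g(n) is dominated.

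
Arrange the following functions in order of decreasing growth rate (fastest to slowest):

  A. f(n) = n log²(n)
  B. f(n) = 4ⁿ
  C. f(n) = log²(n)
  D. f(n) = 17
B > A > C > D

Comparing growth rates:
B = 4ⁿ is O(4ⁿ)
A = n log²(n) is O(n log² n)
C = log²(n) is O(log² n)
D = 17 is O(1)

Therefore, the order from fastest to slowest is: B > A > C > D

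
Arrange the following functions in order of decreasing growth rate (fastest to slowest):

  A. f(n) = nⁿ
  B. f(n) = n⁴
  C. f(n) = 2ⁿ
A > C > B

Comparing growth rates:
A = nⁿ is O(nⁿ)
C = 2ⁿ is O(2ⁿ)
B = n⁴ is O(n⁴)

Therefore, the order from fastest to slowest is: A > C > B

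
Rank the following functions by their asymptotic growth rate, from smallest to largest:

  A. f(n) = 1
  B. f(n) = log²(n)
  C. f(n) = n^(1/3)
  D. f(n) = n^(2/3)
A < B < C < D

Comparing growth rates:
A = 1 is O(1)
B = log²(n) is O(log² n)
C = n^(1/3) is O(n^(1/3))
D = n^(2/3) is O(n^(2/3))

Therefore, the order from slowest to fastest is: A < B < C < D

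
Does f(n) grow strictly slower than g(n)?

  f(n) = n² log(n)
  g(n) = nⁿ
True

f(n) = n² log(n) is O(n² log n), and g(n) = nⁿ is O(nⁿ).
Since O(n² log n) grows strictly slower than O(nⁿ), f(n) = o(g(n)) is true.
This means lim(n→∞) f(n)/g(n) = 0.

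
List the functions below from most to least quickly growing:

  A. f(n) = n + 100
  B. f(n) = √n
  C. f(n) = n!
C > A > B

Comparing growth rates:
C = n! is O(n!)
A = n + 100 is O(n)
B = √n is O(√n)

Therefore, the order from fastest to slowest is: C > A > B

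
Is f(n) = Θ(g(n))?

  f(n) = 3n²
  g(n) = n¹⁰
False

f(n) = 3n² is O(n²), and g(n) = n¹⁰ is O(n¹⁰).
Since they have different growth rates, f(n) = Θ(g(n)) is false.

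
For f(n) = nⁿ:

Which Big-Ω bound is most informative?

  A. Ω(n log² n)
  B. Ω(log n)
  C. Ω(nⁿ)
C

f(n) = nⁿ is Ω(nⁿ).
All listed options are valid Big-Ω bounds (lower bounds),
but Ω(nⁿ) is the tightest (largest valid bound).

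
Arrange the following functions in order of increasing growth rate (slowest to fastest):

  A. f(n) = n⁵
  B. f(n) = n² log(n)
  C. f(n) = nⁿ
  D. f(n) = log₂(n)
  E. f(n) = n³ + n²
D < B < E < A < C

Comparing growth rates:
D = log₂(n) is O(log n)
B = n² log(n) is O(n² log n)
E = n³ + n² is O(n³)
A = n⁵ is O(n⁵)
C = nⁿ is O(nⁿ)

Therefore, the order from slowest to fastest is: D < B < E < A < C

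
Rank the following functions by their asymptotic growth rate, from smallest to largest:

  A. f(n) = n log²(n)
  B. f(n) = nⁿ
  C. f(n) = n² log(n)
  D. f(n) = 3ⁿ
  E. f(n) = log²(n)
E < A < C < D < B

Comparing growth rates:
E = log²(n) is O(log² n)
A = n log²(n) is O(n log² n)
C = n² log(n) is O(n² log n)
D = 3ⁿ is O(3ⁿ)
B = nⁿ is O(nⁿ)

Therefore, the order from slowest to fastest is: E < A < C < D < B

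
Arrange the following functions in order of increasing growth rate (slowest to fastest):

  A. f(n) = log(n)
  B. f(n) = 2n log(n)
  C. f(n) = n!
A < B < C

Comparing growth rates:
A = log(n) is O(log n)
B = 2n log(n) is O(n log n)
C = n! is O(n!)

Therefore, the order from slowest to fastest is: A < B < C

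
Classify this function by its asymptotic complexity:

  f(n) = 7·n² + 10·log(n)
O(n²)

The dominant term in 7·n² + 10·log(n) is 7·n², which is Θ(n²).
Lower-order terms (10·log(n)) are asymptotically negligible.
Constants are absorbed, so the tightest bound is O(n²).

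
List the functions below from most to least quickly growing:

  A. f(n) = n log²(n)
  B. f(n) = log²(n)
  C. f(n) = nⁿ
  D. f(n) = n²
C > D > A > B

Comparing growth rates:
C = nⁿ is O(nⁿ)
D = n² is O(n²)
A = n log²(n) is O(n log² n)
B = log²(n) is O(log² n)

Therefore, the order from fastest to slowest is: C > D > A > B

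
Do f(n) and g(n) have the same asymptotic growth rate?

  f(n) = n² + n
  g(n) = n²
True

f(n) = n² + n and g(n) = n² are both O(n²).
Since they have the same asymptotic growth rate, f(n) = Θ(g(n)) is true.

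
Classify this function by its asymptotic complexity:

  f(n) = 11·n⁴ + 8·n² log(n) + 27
O(n⁴)

The dominant term in 11·n⁴ + 8·n² log(n) + 27 is 11·n⁴, which is Θ(n⁴).
Lower-order terms (8·n² log(n), 27) are asymptotically negligible.
Constants are absorbed, so the tightest bound is O(n⁴).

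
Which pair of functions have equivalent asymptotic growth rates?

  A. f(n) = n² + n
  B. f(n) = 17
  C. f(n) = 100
B and C

Examining each function:
  A. n² + n is O(n²)
  B. 17 is O(1)
  C. 100 is O(1)

Functions B and C both have the same complexity class.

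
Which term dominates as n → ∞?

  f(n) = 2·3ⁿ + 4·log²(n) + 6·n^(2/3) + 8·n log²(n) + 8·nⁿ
8·nⁿ

Looking at each term:
  - 2·3ⁿ is O(3ⁿ)
  - 4·log²(n) is O(log² n)
  - 6·n^(2/3) is O(n^(2/3))
  - 8·n log²(n) is O(n log² n)
  - 8·nⁿ is O(nⁿ)

The term 8·nⁿ (O(nⁿ)) grows fastest and dominates all others.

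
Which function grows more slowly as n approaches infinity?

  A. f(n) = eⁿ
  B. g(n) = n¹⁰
B

f(n) = eⁿ is O(eⁿ), while g(n) = n¹⁰ is O(n¹⁰).
Since O(n¹⁰) grows slower than O(eⁿ), g(n) is dominated.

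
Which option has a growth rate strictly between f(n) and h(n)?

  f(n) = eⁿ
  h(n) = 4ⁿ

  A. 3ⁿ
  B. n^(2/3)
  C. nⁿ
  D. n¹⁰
A

We need g(n) with eⁿ = o(g(n)) and g(n) = o(4ⁿ), i.e. O(eⁿ) ≺ g ≺ O(4ⁿ).
Check each option:
  A. 3ⁿ — O(3ⁿ) is strictly between O(eⁿ) and O(4ⁿ) ✓
  B. n^(2/3) — O(n^(2/3)) does not grow strictly faster than f(n)
  C. nⁿ — O(nⁿ) does not grow strictly slower than h(n)
  D. n¹⁰ — O(n¹⁰) does not grow strictly faster than f(n)

Only option A (3ⁿ) lies strictly between.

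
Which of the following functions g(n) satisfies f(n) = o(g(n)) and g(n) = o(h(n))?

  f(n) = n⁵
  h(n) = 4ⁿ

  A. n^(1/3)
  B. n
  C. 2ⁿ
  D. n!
C

We need g(n) with n⁵ = o(g(n)) and g(n) = o(4ⁿ), i.e. O(n⁵) ≺ g ≺ O(4ⁿ).
Check each option:
  A. n^(1/3) — O(n^(1/3)) does not grow strictly faster than f(n)
  B. n — O(n) does not grow strictly faster than f(n)
  C. 2ⁿ — O(2ⁿ) is strictly between O(n⁵) and O(4ⁿ) ✓
  D. n! — O(n!) does not grow strictly slower than h(n)

Only option C (2ⁿ) lies strictly between.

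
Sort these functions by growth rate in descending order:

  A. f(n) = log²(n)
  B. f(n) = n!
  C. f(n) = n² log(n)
B > C > A

Comparing growth rates:
B = n! is O(n!)
C = n² log(n) is O(n² log n)
A = log²(n) is O(log² n)

Therefore, the order from fastest to slowest is: B > C > A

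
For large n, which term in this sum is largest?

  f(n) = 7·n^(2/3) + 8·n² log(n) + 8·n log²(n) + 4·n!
4·n!

Looking at each term:
  - 7·n^(2/3) is O(n^(2/3))
  - 8·n² log(n) is O(n² log n)
  - 8·n log²(n) is O(n log² n)
  - 4·n! is O(n!)

The term 4·n! (O(n!)) grows fastest and dominates all others.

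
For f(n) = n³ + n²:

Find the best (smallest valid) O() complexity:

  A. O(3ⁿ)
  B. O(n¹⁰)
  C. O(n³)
C

f(n) = n³ + n² is O(n³).
All listed options are valid Big-O bounds (upper bounds),
but O(n³) is the tightest (smallest valid bound).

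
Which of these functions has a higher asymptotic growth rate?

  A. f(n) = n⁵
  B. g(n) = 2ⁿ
B

f(n) = n⁵ is O(n⁵), while g(n) = 2ⁿ is O(2ⁿ).
Since O(2ⁿ) grows faster than O(n⁵), g(n) dominates.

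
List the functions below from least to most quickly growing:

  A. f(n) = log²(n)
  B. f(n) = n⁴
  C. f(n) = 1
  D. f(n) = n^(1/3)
C < A < D < B

Comparing growth rates:
C = 1 is O(1)
A = log²(n) is O(log² n)
D = n^(1/3) is O(n^(1/3))
B = n⁴ is O(n⁴)

Therefore, the order from slowest to fastest is: C < A < D < B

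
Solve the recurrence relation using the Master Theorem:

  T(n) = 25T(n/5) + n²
Θ(n² log n)

Master Theorem: a = 25, b = 5, f(n) = n².
Compute the critical exponent d = log₅(25) = 2.
Compare f(n) = Θ(n²) against n^d:
  k = 2 = d, so f(n) = Θ(n^d) — Case 2.
  Work is balanced across levels: T(n) = Θ(n^d log n) = Θ(n² log n).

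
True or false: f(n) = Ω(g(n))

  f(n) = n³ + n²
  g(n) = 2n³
True

f(n) = n³ + n² and g(n) = 2n³ are both O(n³).
Big-Ω permits equal growth rates (f ≥ c·g for some c > 0), so f(n) = Ω(g(n)) is true.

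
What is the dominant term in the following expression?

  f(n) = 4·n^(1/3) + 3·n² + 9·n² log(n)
9·n² log(n)

Looking at each term:
  - 4·n^(1/3) is O(n^(1/3))
  - 3·n² is O(n²)
  - 9·n² log(n) is O(n² log n)

The term 9·n² log(n) (O(n² log n)) grows fastest and dominates all others.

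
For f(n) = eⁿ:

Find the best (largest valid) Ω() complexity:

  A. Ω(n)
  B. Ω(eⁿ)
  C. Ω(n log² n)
B

f(n) = eⁿ is Ω(eⁿ).
All listed options are valid Big-Ω bounds (lower bounds),
but Ω(eⁿ) is the tightest (largest valid bound).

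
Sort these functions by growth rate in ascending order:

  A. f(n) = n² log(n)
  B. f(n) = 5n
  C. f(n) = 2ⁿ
B < A < C

Comparing growth rates:
B = 5n is O(n)
A = n² log(n) is O(n² log n)
C = 2ⁿ is O(2ⁿ)

Therefore, the order from slowest to fastest is: B < A < C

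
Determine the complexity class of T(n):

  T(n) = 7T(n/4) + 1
Θ(n^log₄(7))

Master Theorem: a = 7, b = 4, f(n) = 1.
Compute the critical exponent d = log₄(7) = 1.404.
Compare f(n) = Θ(1) against n^d:
  k = 0 < d = 1.404, so f(n) = O(n^(d-ε)) — Case 1.
  The recursion cost dominates: T(n) = Θ(n^d) = Θ(n^log₄(7)).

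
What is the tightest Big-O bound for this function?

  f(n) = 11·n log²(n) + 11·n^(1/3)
O(n log² n)

The dominant term in 11·n log²(n) + 11·n^(1/3) is 11·n log²(n), which is Θ(n log² n).
Lower-order terms (11·n^(1/3)) are asymptotically negligible.
Constants are absorbed, so the tightest bound is O(n log² n).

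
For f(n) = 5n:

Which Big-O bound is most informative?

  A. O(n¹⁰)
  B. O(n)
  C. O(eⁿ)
B

f(n) = 5n is O(n).
All listed options are valid Big-O bounds (upper bounds),
but O(n) is the tightest (smallest valid bound).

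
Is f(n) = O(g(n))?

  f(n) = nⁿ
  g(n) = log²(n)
False

f(n) = nⁿ is O(nⁿ), and g(n) = log²(n) is O(log² n).
Since O(nⁿ) grows faster than O(log² n), f(n) = O(g(n)) is false.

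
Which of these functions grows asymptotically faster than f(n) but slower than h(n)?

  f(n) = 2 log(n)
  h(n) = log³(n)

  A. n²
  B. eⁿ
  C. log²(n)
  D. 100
C

We need g(n) with 2 log(n) = o(g(n)) and g(n) = o(log³(n)), i.e. O(log n) ≺ g ≺ O(log³ n).
Check each option:
  A. n² — O(n²) does not grow strictly slower than h(n)
  B. eⁿ — O(eⁿ) does not grow strictly slower than h(n)
  C. log²(n) — O(log² n) is strictly between O(log n) and O(log³ n) ✓
  D. 100 — O(1) does not grow strictly faster than f(n)

Only option C (log²(n)) lies strictly between.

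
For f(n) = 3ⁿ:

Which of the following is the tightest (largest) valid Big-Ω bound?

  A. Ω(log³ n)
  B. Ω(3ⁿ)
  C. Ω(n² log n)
B

f(n) = 3ⁿ is Ω(3ⁿ).
All listed options are valid Big-Ω bounds (lower bounds),
but Ω(3ⁿ) is the tightest (largest valid bound).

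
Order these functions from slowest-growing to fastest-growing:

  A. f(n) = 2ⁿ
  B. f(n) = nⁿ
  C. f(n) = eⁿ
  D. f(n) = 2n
D < A < C < B

Comparing growth rates:
D = 2n is O(n)
A = 2ⁿ is O(2ⁿ)
C = eⁿ is O(eⁿ)
B = nⁿ is O(nⁿ)

Therefore, the order from slowest to fastest is: D < A < C < B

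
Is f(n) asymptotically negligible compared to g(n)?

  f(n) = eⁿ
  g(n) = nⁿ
True

f(n) = eⁿ is O(eⁿ), and g(n) = nⁿ is O(nⁿ).
Since O(eⁿ) grows strictly slower than O(nⁿ), f(n) = o(g(n)) is true.
This means lim(n→∞) f(n)/g(n) = 0.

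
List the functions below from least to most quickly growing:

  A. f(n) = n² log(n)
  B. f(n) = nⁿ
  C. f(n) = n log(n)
C < A < B

Comparing growth rates:
C = n log(n) is O(n log n)
A = n² log(n) is O(n² log n)
B = nⁿ is O(nⁿ)

Therefore, the order from slowest to fastest is: C < A < B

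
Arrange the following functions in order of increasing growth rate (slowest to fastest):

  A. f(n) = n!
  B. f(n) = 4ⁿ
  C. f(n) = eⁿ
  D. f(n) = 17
D < C < B < A

Comparing growth rates:
D = 17 is O(1)
C = eⁿ is O(eⁿ)
B = 4ⁿ is O(4ⁿ)
A = n! is O(n!)

Therefore, the order from slowest to fastest is: D < C < B < A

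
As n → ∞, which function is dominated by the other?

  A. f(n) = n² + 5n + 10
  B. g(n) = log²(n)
B

f(n) = n² + 5n + 10 is O(n²), while g(n) = log²(n) is O(log² n).
Since O(log² n) grows slower than O(n²), g(n) is dominated.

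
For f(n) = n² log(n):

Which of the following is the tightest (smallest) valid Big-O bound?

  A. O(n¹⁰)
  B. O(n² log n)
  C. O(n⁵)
B

f(n) = n² log(n) is O(n² log n).
All listed options are valid Big-O bounds (upper bounds),
but O(n² log n) is the tightest (smallest valid bound).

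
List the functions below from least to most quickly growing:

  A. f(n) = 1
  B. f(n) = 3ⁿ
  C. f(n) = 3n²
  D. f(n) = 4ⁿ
A < C < B < D

Comparing growth rates:
A = 1 is O(1)
C = 3n² is O(n²)
B = 3ⁿ is O(3ⁿ)
D = 4ⁿ is O(4ⁿ)

Therefore, the order from slowest to fastest is: A < C < B < D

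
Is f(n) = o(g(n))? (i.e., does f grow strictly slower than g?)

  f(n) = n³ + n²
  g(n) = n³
False

f(n) = n³ + n² is O(n³), and g(n) = n³ is O(n³).
Since they have the same growth rate, f(n) = o(g(n)) is false.
(f = o(g) requires f to grow strictly slower, not equal.)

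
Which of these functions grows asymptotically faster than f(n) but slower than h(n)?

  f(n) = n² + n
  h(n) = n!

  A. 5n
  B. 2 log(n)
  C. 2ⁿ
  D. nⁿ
C

We need g(n) with n² + n = o(g(n)) and g(n) = o(n!), i.e. O(n²) ≺ g ≺ O(n!).
Check each option:
  A. 5n — O(n) does not grow strictly faster than f(n)
  B. 2 log(n) — O(log n) does not grow strictly faster than f(n)
  C. 2ⁿ — O(2ⁿ) is strictly between O(n²) and O(n!) ✓
  D. nⁿ — O(nⁿ) does not grow strictly slower than h(n)

Only option C (2ⁿ) lies strictly between.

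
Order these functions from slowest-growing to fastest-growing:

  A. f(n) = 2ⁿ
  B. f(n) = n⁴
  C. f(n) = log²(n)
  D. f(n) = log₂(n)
D < C < B < A

Comparing growth rates:
D = log₂(n) is O(log n)
C = log²(n) is O(log² n)
B = n⁴ is O(n⁴)
A = 2ⁿ is O(2ⁿ)

Therefore, the order from slowest to fastest is: D < C < B < A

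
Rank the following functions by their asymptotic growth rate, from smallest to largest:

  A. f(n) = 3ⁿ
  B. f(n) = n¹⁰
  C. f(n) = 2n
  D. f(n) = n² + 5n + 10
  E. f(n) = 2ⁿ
C < D < B < E < A

Comparing growth rates:
C = 2n is O(n)
D = n² + 5n + 10 is O(n²)
B = n¹⁰ is O(n¹⁰)
E = 2ⁿ is O(2ⁿ)
A = 3ⁿ is O(3ⁿ)

Therefore, the order from slowest to fastest is: C < D < B < E < A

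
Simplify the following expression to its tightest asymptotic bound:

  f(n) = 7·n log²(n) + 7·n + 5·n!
Θ(n!)

Order the terms by growth rate: 7·n ≺ 7·n log²(n) ≺ 5·n!.
The fastest-growing term 5·n! dominates as n → ∞; dropping its constant factor gives Θ(n!).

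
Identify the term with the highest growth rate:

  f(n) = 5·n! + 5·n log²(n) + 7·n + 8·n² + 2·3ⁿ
5·n!

Looking at each term:
  - 5·n! is O(n!)
  - 5·n log²(n) is O(n log² n)
  - 7·n is O(n)
  - 8·n² is O(n²)
  - 2·3ⁿ is O(3ⁿ)

The term 5·n! (O(n!)) grows fastest and dominates all others.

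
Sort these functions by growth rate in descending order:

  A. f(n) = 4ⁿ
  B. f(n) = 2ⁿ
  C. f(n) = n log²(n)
A > B > C

Comparing growth rates:
A = 4ⁿ is O(4ⁿ)
B = 2ⁿ is O(2ⁿ)
C = n log²(n) is O(n log² n)

Therefore, the order from fastest to slowest is: A > B > C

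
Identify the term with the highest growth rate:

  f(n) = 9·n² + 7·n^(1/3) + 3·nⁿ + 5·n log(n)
3·nⁿ

Looking at each term:
  - 9·n² is O(n²)
  - 7·n^(1/3) is O(n^(1/3))
  - 3·nⁿ is O(nⁿ)
  - 5·n log(n) is O(n log n)

The term 3·nⁿ (O(nⁿ)) grows fastest and dominates all others.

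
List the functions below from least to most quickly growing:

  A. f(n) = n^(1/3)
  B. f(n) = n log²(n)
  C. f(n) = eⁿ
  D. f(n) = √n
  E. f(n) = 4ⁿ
A < D < B < C < E

Comparing growth rates:
A = n^(1/3) is O(n^(1/3))
D = √n is O(√n)
B = n log²(n) is O(n log² n)
C = eⁿ is O(eⁿ)
E = 4ⁿ is O(4ⁿ)

Therefore, the order from slowest to fastest is: A < D < B < C < E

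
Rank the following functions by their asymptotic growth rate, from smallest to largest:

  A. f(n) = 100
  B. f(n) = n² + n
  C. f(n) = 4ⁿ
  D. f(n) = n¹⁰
A < B < D < C

Comparing growth rates:
A = 100 is O(1)
B = n² + n is O(n²)
D = n¹⁰ is O(n¹⁰)
C = 4ⁿ is O(4ⁿ)

Therefore, the order from slowest to fastest is: A < B < D < C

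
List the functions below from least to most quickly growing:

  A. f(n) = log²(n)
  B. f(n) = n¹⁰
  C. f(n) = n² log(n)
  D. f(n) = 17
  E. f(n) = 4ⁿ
D < A < C < B < E

Comparing growth rates:
D = 17 is O(1)
A = log²(n) is O(log² n)
C = n² log(n) is O(n² log n)
B = n¹⁰ is O(n¹⁰)
E = 4ⁿ is O(4ⁿ)

Therefore, the order from slowest to fastest is: D < A < C < B < E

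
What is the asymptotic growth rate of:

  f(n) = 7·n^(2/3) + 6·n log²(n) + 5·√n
Θ(n log² n)

Order the terms by growth rate: 5·√n ≺ 7·n^(2/3) ≺ 6·n log²(n).
The fastest-growing term 6·n log²(n) dominates as n → ∞; dropping its constant factor gives Θ(n log² n).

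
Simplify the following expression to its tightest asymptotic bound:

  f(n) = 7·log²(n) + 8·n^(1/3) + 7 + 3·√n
Θ(√n)

Order the terms by growth rate: 7 ≺ 7·log²(n) ≺ 8·n^(1/3) ≺ 3·√n.
The fastest-growing term 3·√n dominates as n → ∞; dropping its constant factor gives Θ(√n).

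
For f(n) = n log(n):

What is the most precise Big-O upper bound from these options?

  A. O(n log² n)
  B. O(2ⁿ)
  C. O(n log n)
C

f(n) = n log(n) is O(n log n).
All listed options are valid Big-O bounds (upper bounds),
but O(n log n) is the tightest (smallest valid bound).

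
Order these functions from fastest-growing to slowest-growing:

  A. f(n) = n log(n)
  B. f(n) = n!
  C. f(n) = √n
B > A > C

Comparing growth rates:
B = n! is O(n!)
A = n log(n) is O(n log n)
C = √n is O(√n)

Therefore, the order from fastest to slowest is: B > A > C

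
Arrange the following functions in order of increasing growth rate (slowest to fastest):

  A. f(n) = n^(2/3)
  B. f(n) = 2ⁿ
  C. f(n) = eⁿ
A < B < C

Comparing growth rates:
A = n^(2/3) is O(n^(2/3))
B = 2ⁿ is O(2ⁿ)
C = eⁿ is O(eⁿ)

Therefore, the order from slowest to fastest is: A < B < C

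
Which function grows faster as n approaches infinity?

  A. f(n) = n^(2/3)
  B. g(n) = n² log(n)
B

f(n) = n^(2/3) is O(n^(2/3)), while g(n) = n² log(n) is O(n² log n).
Since O(n² log n) grows faster than O(n^(2/3)), g(n) dominates.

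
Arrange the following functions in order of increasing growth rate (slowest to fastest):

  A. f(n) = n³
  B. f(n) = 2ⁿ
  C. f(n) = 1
C < A < B

Comparing growth rates:
C = 1 is O(1)
A = n³ is O(n³)
B = 2ⁿ is O(2ⁿ)

Therefore, the order from slowest to fastest is: C < A < B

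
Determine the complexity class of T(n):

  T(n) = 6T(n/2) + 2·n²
Θ(n^log₂(6))

Master Theorem: a = 6, b = 2, f(n) = 2·n².
Compute the critical exponent d = log₂(6) = 2.585.
Compare f(n) = Θ(n²) against n^d:
  k = 2 < d = 2.585, so f(n) = O(n^(d-ε)) — Case 1.
  The recursion cost dominates: T(n) = Θ(n^d) = Θ(n^log₂(6)).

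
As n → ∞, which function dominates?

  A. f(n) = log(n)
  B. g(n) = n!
B

f(n) = log(n) is O(log n), while g(n) = n! is O(n!).
Since O(n!) grows faster than O(log n), g(n) dominates.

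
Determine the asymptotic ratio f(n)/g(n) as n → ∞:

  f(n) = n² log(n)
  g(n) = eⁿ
0

Since n² log(n) (O(n² log n)) grows slower than eⁿ (O(eⁿ)),
the ratio f(n)/g(n) → 0 as n → ∞.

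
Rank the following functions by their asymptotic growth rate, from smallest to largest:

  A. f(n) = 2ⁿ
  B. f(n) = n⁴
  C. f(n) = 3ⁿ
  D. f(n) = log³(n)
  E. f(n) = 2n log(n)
D < E < B < A < C

Comparing growth rates:
D = log³(n) is O(log³ n)
E = 2n log(n) is O(n log n)
B = n⁴ is O(n⁴)
A = 2ⁿ is O(2ⁿ)
C = 3ⁿ is O(3ⁿ)

Therefore, the order from slowest to fastest is: D < E < B < A < C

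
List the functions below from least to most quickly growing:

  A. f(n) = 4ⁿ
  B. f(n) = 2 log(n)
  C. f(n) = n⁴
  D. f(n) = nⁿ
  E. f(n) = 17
E < B < C < A < D

Comparing growth rates:
E = 17 is O(1)
B = 2 log(n) is O(log n)
C = n⁴ is O(n⁴)
A = 4ⁿ is O(4ⁿ)
D = nⁿ is O(nⁿ)

Therefore, the order from slowest to fastest is: E < B < C < A < D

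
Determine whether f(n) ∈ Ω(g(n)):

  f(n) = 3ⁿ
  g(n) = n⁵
True

f(n) = 3ⁿ is O(3ⁿ), and g(n) = n⁵ is O(n⁵).
Since O(3ⁿ) grows at least as fast as O(n⁵), f(n) = Ω(g(n)) is true.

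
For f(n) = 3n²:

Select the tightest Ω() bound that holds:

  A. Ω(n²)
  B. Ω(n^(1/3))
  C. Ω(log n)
A

f(n) = 3n² is Ω(n²).
All listed options are valid Big-Ω bounds (lower bounds),
but Ω(n²) is the tightest (largest valid bound).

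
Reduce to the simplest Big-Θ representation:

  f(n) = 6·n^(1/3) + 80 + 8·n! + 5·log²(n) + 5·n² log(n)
Θ(n!)

Order the terms by growth rate: 80 ≺ 5·log²(n) ≺ 6·n^(1/3) ≺ 5·n² log(n) ≺ 8·n!.
The fastest-growing term 8·n! dominates as n → ∞; dropping its constant factor gives Θ(n!).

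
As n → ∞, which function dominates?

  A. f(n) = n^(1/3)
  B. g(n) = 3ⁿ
B

f(n) = n^(1/3) is O(n^(1/3)), while g(n) = 3ⁿ is O(3ⁿ).
Since O(3ⁿ) grows faster than O(n^(1/3)), g(n) dominates.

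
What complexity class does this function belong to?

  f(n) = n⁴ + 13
O(n⁴)

The dominant term in n⁴ + 13 is n⁴, which is Θ(n⁴).
Lower-order terms (13) are asymptotically negligible.
Constants are absorbed, so the tightest bound is O(n⁴).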